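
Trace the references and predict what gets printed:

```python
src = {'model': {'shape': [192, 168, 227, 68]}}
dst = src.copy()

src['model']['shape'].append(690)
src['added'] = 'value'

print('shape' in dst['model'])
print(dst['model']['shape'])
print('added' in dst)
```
True
[192, 168, 227, 68, 690]
False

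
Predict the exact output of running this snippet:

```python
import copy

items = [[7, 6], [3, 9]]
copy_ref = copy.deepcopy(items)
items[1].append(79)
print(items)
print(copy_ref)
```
[[7, 6], [3, 9, 79]]
[[7, 6], [3, 9]]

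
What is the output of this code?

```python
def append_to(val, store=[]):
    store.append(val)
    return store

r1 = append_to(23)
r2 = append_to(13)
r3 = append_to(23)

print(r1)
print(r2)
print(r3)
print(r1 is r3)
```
[23, 13, 23]
[23, 13, 23]
[23, 13, 23]
True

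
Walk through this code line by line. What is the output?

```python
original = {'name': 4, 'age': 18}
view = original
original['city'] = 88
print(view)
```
{'name': 4, 'age': 18, 'city': 88}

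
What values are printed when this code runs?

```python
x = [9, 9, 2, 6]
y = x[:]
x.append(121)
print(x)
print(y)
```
[9, 9, 2, 6, 121]
[9, 9, 2, 6]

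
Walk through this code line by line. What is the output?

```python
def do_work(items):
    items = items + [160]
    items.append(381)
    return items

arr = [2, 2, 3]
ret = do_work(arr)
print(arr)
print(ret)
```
[2, 2, 3]
[2, 2, 3, 160, 381]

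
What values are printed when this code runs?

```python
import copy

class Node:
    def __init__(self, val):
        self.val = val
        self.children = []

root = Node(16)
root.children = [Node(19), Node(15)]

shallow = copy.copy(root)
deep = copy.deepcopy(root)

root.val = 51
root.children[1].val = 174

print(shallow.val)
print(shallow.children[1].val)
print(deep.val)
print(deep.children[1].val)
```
16
174
16
15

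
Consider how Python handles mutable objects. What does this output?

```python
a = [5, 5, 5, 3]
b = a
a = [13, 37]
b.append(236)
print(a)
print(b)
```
[13, 37]
[5, 5, 5, 3, 236]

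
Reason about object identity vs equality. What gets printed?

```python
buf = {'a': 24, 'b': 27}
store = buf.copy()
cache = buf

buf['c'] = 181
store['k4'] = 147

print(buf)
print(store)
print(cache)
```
{'a': 24, 'b': 27, 'c': 181}
{'a': 24, 'b': 27, 'k4': 147}
{'a': 24, 'b': 27, 'c': 181}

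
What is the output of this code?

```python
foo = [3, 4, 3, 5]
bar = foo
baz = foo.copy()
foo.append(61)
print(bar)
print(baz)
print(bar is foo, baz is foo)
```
[3, 4, 3, 5, 61]
[3, 4, 3, 5]
True False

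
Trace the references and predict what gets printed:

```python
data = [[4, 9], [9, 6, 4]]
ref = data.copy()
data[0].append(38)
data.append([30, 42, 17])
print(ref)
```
[[4, 9, 38], [9, 6, 4]]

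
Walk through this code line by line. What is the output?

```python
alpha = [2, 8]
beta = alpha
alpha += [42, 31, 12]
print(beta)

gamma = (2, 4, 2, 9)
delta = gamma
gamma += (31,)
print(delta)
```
[2, 8, 42, 31, 12]
(2, 4, 2, 9)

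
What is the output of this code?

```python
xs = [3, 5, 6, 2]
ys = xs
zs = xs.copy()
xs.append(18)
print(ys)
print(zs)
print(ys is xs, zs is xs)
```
[3, 5, 6, 2, 18]
[3, 5, 6, 2]
True False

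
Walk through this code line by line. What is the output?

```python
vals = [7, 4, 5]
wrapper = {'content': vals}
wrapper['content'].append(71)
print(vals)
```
[7, 4, 5, 71]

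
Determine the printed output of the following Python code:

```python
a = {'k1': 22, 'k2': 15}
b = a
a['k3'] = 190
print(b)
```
{'k1': 22, 'k2': 15, 'k3': 190}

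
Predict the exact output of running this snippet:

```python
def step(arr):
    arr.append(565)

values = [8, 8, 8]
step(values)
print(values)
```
[8, 8, 8, 565]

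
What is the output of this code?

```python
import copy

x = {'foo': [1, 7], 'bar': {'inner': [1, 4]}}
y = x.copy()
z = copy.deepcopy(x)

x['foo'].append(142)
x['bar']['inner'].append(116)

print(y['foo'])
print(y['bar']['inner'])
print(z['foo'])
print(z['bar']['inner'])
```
[1, 7, 142]
[1, 4, 116]
[1, 7]
[1, 4]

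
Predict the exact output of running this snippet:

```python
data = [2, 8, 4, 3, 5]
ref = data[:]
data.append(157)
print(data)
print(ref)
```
[2, 8, 4, 3, 5, 157]
[2, 8, 4, 3, 5]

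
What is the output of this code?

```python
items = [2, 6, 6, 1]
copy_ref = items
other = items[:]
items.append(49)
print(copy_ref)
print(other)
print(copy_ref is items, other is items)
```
[2, 6, 6, 1, 49]
[2, 6, 6, 1]
True False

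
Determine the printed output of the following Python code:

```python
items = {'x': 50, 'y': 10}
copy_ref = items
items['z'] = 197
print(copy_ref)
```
{'x': 50, 'y': 10, 'z': 197}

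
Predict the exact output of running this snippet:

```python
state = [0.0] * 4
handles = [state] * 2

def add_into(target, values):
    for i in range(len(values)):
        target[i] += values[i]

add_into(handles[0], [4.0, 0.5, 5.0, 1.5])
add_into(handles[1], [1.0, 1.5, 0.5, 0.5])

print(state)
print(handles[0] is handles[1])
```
[5.0, 2.0, 5.5, 2.0]
True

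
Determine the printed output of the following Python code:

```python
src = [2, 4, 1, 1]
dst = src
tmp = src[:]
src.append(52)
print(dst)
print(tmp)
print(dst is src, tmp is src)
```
[2, 4, 1, 1, 52]
[2, 4, 1, 1]
True False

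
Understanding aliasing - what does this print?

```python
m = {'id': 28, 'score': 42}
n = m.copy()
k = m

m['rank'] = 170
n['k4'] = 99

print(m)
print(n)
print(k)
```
{'id': 28, 'score': 42, 'rank': 170}
{'id': 28, 'score': 42, 'k4': 99}
{'id': 28, 'score': 42, 'rank': 170}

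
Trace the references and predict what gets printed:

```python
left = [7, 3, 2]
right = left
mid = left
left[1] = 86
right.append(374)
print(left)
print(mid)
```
[7, 86, 2, 374]
[7, 86, 2, 374]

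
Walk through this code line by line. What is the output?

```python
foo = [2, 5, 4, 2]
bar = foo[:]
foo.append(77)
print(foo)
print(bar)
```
[2, 5, 4, 2, 77]
[2, 5, 4, 2]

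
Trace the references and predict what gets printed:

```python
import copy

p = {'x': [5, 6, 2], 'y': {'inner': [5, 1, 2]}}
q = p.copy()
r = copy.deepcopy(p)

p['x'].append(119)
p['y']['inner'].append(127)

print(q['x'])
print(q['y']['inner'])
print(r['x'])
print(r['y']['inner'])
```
[5, 6, 2, 119]
[5, 1, 2, 127]
[5, 6, 2]
[5, 1, 2]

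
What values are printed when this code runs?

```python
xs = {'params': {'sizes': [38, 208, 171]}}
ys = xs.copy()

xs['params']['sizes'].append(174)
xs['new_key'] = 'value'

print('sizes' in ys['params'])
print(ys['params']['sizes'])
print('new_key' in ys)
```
True
[38, 208, 171, 174]
False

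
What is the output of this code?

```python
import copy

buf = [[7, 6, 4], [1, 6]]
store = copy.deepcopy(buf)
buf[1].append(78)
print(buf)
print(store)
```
[[7, 6, 4], [1, 6, 78]]
[[7, 6, 4], [1, 6]]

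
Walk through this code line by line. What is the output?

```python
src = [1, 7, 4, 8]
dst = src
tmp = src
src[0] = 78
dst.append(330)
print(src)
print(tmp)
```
[78, 7, 4, 8, 330]
[78, 7, 4, 8, 330]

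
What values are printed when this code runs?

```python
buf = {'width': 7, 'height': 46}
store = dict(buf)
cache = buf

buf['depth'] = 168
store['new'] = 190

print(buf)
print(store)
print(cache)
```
{'width': 7, 'height': 46, 'depth': 168}
{'width': 7, 'height': 46, 'new': 190}
{'width': 7, 'height': 46, 'depth': 168}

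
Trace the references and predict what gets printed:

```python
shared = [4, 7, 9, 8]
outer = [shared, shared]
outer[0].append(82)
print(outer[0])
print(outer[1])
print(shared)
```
[4, 7, 9, 8, 82]
[4, 7, 9, 8, 82]
[4, 7, 9, 8, 82]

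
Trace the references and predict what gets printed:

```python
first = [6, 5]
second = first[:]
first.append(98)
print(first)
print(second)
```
[6, 5, 98]
[6, 5]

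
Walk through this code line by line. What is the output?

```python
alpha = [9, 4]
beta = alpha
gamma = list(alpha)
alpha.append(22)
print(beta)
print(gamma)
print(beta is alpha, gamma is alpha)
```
[9, 4, 22]
[9, 4]
True False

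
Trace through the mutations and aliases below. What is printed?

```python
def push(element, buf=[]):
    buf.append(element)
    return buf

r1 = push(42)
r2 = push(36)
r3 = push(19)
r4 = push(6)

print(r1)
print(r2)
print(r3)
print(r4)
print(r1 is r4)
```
[42, 36, 19, 6]
[42, 36, 19, 6]
[42, 36, 19, 6]
[42, 36, 19, 6]
True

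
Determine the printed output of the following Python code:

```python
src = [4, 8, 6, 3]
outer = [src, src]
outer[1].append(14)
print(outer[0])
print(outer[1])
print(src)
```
[4, 8, 6, 3, 14]
[4, 8, 6, 3, 14]
[4, 8, 6, 3, 14]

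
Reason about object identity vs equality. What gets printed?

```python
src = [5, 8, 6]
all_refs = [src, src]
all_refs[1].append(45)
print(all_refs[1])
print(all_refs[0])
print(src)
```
[5, 8, 6, 45]
[5, 8, 6, 45]
[5, 8, 6, 45]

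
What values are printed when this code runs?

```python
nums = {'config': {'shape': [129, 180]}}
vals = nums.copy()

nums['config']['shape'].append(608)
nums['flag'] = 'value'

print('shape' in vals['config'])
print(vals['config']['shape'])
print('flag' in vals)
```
True
[129, 180, 608]
False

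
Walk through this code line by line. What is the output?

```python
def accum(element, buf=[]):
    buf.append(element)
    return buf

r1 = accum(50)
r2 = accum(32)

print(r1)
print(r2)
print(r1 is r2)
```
[50, 32]
[50, 32]
True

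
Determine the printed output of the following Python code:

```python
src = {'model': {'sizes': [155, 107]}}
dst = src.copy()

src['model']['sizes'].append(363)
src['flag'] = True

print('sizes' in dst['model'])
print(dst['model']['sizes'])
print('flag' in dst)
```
True
[155, 107, 363]
False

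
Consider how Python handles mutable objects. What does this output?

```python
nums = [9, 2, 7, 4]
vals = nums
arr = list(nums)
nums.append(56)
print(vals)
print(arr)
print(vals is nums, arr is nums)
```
[9, 2, 7, 4, 56]
[9, 2, 7, 4]
True False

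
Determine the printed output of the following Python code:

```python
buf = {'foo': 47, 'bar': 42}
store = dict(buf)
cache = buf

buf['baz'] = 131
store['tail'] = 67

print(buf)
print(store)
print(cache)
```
{'foo': 47, 'bar': 42, 'baz': 131}
{'foo': 47, 'bar': 42, 'tail': 67}
{'foo': 47, 'bar': 42, 'baz': 131}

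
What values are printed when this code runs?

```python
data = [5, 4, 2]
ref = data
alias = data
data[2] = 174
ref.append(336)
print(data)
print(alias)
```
[5, 4, 174, 336]
[5, 4, 174, 336]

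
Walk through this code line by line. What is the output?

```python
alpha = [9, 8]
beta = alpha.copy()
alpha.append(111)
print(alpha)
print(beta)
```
[9, 8, 111]
[9, 8]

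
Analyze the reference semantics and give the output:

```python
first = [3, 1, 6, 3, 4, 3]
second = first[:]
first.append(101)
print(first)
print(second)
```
[3, 1, 6, 3, 4, 3, 101]
[3, 1, 6, 3, 4, 3]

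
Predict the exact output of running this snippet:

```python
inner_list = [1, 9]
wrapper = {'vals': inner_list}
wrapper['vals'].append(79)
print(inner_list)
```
[1, 9, 79]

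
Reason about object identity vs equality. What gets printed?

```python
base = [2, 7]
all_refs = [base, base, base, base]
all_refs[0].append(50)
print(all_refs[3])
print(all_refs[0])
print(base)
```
[2, 7, 50]
[2, 7, 50]
[2, 7, 50]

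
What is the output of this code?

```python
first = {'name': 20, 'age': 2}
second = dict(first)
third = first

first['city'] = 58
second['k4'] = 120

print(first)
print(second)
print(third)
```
{'name': 20, 'age': 2, 'city': 58}
{'name': 20, 'age': 2, 'k4': 120}
{'name': 20, 'age': 2, 'city': 58}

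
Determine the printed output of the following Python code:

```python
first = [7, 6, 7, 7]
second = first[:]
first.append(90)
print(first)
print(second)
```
[7, 6, 7, 7, 90]
[7, 6, 7, 7]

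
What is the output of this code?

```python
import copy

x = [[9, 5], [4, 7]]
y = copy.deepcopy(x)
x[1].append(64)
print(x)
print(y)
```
[[9, 5], [4, 7, 64]]
[[9, 5], [4, 7]]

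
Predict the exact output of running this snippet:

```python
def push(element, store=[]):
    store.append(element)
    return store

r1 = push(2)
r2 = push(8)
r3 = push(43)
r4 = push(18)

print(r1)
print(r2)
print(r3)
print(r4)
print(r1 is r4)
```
[2, 8, 43, 18]
[2, 8, 43, 18]
[2, 8, 43, 18]
[2, 8, 43, 18]
True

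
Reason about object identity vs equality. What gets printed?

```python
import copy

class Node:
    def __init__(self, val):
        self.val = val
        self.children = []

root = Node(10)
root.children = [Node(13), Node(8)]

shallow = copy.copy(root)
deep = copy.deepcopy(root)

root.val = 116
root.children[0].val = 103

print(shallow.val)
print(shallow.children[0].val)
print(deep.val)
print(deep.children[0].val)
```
10
103
10
13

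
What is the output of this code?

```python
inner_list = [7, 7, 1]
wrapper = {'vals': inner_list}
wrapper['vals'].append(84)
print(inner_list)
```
[7, 7, 1, 84]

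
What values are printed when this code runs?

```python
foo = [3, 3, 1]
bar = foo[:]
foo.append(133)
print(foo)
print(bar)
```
[3, 3, 1, 133]
[3, 3, 1]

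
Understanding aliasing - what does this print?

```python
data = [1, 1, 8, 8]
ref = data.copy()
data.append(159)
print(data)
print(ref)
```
[1, 1, 8, 8, 159]
[1, 1, 8, 8]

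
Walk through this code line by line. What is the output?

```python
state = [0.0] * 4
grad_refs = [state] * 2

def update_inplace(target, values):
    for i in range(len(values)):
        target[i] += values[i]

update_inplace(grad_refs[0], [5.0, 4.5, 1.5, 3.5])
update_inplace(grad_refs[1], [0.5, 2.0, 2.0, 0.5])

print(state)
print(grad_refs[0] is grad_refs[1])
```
[5.5, 6.5, 3.5, 4.0]
True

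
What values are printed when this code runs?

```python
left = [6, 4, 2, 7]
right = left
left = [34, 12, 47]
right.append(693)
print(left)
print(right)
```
[34, 12, 47]
[6, 4, 2, 7, 693]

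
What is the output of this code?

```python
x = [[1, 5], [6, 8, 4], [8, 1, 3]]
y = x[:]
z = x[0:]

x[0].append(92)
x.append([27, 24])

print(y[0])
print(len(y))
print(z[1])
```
[1, 5, 92]
3
[6, 8, 4]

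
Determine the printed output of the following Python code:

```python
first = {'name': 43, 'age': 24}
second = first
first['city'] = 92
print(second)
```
{'name': 43, 'age': 24, 'city': 92}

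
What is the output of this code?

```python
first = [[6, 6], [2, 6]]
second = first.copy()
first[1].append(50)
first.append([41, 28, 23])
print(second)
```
[[6, 6], [2, 6, 50]]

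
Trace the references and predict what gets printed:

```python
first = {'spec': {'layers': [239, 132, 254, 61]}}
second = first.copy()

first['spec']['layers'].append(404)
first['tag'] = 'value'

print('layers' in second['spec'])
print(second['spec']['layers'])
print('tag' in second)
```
True
[239, 132, 254, 61, 404]
False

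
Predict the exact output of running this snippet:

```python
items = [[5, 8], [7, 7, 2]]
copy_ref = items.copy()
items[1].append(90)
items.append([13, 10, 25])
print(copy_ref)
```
[[5, 8], [7, 7, 2, 90]]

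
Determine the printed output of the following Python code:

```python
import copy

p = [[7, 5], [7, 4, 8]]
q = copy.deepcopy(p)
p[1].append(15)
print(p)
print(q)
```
[[7, 5], [7, 4, 8, 15]]
[[7, 5], [7, 4, 8]]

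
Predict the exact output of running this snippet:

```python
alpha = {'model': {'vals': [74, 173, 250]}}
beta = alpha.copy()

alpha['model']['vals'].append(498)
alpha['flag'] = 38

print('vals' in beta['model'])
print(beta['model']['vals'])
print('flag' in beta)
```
True
[74, 173, 250, 498]
False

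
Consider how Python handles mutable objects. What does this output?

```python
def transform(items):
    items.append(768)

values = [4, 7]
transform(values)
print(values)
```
[4, 7, 768]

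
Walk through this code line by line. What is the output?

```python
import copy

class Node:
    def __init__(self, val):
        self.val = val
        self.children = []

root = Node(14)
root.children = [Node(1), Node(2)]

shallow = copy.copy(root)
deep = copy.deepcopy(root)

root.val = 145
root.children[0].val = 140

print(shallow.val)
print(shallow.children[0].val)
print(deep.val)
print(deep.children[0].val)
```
14
140
14
1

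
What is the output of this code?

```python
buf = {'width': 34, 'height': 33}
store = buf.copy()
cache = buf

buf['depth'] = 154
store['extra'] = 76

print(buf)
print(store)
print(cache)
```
{'width': 34, 'height': 33, 'depth': 154}
{'width': 34, 'height': 33, 'extra': 76}
{'width': 34, 'height': 33, 'depth': 154}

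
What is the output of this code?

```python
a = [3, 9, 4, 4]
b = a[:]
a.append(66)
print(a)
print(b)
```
[3, 9, 4, 4, 66]
[3, 9, 4, 4]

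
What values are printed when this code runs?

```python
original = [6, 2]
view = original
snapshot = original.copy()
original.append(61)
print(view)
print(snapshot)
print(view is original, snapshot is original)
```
[6, 2, 61]
[6, 2]
True False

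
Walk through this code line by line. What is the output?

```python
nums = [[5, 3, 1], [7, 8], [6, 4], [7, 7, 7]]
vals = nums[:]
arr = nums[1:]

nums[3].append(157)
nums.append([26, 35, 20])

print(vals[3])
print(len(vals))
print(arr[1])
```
[7, 7, 7, 157]
4
[6, 4]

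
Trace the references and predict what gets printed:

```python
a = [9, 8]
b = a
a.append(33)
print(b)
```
[9, 8, 33]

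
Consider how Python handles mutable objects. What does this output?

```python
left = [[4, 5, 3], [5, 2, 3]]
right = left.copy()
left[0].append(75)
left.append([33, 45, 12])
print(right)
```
[[4, 5, 3, 75], [5, 2, 3]]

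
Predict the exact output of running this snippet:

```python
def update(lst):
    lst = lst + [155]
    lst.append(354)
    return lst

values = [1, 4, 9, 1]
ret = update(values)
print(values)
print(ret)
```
[1, 4, 9, 1]
[1, 4, 9, 1, 155, 354]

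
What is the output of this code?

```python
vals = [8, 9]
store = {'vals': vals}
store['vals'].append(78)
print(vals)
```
[8, 9, 78]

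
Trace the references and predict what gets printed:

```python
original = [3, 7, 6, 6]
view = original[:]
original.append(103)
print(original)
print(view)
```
[3, 7, 6, 6, 103]
[3, 7, 6, 6]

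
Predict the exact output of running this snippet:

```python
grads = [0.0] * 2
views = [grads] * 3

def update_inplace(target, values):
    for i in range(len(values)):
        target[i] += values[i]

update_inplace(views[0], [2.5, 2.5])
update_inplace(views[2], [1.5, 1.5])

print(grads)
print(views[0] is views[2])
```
[4.0, 4.0]
True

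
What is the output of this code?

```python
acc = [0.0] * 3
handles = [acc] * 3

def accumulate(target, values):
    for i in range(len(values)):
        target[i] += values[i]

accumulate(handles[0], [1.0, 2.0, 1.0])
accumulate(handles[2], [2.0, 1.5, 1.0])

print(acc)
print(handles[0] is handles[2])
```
[3.0, 3.5, 2.0]
True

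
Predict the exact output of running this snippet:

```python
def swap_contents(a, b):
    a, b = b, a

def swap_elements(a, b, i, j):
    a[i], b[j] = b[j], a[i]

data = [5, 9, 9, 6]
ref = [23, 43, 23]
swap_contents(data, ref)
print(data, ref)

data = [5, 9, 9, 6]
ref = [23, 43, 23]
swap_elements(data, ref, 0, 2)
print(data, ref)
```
[5, 9, 9, 6] [23, 43, 23]
[23, 9, 9, 6] [23, 43, 5]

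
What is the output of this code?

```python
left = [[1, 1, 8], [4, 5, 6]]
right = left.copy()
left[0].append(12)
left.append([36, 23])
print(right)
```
[[1, 1, 8, 12], [4, 5, 6]]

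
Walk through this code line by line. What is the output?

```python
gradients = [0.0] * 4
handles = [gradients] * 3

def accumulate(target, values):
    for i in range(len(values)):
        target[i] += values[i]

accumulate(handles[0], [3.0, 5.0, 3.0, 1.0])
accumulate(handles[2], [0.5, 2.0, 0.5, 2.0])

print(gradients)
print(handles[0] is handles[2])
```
[3.5, 7.0, 3.5, 3.0]
True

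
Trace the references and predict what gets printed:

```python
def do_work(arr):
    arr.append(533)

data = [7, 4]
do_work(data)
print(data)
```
[7, 4, 533]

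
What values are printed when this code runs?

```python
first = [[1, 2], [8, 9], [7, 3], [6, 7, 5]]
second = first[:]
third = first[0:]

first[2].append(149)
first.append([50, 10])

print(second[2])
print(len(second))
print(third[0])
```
[7, 3, 149]
4
[1, 2]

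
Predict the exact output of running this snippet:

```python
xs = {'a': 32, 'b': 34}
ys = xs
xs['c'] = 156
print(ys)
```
{'a': 32, 'b': 34, 'c': 156}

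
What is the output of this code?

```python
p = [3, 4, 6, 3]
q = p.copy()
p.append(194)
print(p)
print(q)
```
[3, 4, 6, 3, 194]
[3, 4, 6, 3]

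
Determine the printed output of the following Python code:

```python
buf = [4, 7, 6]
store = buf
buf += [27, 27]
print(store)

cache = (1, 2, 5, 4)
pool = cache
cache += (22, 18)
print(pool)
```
[4, 7, 6, 27, 27]
(1, 2, 5, 4)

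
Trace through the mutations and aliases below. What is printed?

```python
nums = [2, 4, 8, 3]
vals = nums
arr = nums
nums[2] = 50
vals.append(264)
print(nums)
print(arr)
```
[2, 4, 50, 3, 264]
[2, 4, 50, 3, 264]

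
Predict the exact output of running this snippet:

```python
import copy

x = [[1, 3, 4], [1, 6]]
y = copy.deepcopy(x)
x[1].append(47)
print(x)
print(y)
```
[[1, 3, 4], [1, 6, 47]]
[[1, 3, 4], [1, 6]]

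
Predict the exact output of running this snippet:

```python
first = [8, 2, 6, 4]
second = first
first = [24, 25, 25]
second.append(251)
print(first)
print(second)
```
[24, 25, 25]
[8, 2, 6, 4, 251]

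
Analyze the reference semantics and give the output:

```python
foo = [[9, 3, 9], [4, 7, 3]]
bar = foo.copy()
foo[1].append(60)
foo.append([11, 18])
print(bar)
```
[[9, 3, 9], [4, 7, 3, 60]]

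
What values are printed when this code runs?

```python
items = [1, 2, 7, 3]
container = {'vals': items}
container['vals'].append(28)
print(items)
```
[1, 2, 7, 3, 28]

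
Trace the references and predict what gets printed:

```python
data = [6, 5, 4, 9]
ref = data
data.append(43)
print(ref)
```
[6, 5, 4, 9, 43]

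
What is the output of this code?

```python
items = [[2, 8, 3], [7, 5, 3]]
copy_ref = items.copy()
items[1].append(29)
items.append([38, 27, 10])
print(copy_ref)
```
[[2, 8, 3], [7, 5, 3, 29]]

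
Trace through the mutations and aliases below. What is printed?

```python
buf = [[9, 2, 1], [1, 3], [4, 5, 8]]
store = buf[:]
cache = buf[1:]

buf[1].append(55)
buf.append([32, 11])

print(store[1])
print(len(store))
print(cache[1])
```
[1, 3, 55]
3
[4, 5, 8]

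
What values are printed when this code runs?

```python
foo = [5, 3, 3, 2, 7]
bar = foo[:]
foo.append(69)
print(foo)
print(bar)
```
[5, 3, 3, 2, 7, 69]
[5, 3, 3, 2, 7]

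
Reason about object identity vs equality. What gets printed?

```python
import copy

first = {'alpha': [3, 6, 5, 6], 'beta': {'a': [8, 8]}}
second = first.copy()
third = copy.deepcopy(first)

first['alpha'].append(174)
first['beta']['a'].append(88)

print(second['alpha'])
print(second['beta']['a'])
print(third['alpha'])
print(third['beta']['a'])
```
[3, 6, 5, 6, 174]
[8, 8, 88]
[3, 6, 5, 6]
[8, 8]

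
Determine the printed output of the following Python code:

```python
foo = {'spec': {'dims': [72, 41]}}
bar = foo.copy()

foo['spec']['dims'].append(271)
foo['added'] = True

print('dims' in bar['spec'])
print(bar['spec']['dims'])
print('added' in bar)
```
True
[72, 41, 271]
False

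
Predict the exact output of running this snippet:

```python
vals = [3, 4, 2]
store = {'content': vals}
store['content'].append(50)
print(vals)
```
[3, 4, 2, 50]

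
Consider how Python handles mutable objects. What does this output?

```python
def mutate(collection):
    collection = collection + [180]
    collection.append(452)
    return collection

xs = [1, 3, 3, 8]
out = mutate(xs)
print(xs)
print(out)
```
[1, 3, 3, 8]
[1, 3, 3, 8, 180, 452]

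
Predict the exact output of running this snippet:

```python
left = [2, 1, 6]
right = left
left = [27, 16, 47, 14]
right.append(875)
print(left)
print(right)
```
[27, 16, 47, 14]
[2, 1, 6, 875]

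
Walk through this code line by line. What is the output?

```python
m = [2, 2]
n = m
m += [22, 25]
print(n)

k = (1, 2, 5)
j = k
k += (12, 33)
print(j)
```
[2, 2, 22, 25]
(1, 2, 5)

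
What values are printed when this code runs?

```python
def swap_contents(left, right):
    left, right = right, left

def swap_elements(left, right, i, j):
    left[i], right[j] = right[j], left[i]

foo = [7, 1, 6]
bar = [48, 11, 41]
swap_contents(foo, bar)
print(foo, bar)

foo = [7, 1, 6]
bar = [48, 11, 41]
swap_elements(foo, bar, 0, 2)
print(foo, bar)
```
[7, 1, 6] [48, 11, 41]
[41, 1, 6] [48, 11, 7]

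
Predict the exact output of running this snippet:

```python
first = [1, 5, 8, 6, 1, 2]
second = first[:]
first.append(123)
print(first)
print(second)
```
[1, 5, 8, 6, 1, 2, 123]
[1, 5, 8, 6, 1, 2]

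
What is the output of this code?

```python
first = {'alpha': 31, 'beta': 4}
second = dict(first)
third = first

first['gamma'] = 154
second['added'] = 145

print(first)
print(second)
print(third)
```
{'alpha': 31, 'beta': 4, 'gamma': 154}
{'alpha': 31, 'beta': 4, 'added': 145}
{'alpha': 31, 'beta': 4, 'gamma': 154}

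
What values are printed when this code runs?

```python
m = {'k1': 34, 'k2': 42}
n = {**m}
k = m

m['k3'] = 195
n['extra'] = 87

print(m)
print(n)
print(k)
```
{'k1': 34, 'k2': 42, 'k3': 195}
{'k1': 34, 'k2': 42, 'extra': 87}
{'k1': 34, 'k2': 42, 'k3': 195}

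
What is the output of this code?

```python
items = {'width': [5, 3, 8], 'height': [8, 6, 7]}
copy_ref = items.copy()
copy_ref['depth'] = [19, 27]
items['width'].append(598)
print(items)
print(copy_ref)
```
{'width': [5, 3, 8, 598], 'height': [8, 6, 7]}
{'width': [5, 3, 8, 598], 'height': [8, 6, 7], 'depth': [19, 27]}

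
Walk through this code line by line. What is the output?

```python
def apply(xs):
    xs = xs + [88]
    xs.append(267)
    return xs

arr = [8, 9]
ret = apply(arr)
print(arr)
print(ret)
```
[8, 9]
[8, 9, 88, 267]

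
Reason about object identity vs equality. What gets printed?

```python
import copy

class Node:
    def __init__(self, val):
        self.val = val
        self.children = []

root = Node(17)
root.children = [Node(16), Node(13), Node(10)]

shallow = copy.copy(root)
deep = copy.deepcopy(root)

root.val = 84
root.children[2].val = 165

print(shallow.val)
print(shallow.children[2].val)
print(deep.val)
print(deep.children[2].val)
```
17
165
17
10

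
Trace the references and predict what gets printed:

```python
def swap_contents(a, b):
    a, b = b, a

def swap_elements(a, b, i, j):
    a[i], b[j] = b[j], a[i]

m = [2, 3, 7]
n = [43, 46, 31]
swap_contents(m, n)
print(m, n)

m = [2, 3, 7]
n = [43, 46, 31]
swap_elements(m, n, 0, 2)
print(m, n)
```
[2, 3, 7] [43, 46, 31]
[31, 3, 7] [43, 46, 2]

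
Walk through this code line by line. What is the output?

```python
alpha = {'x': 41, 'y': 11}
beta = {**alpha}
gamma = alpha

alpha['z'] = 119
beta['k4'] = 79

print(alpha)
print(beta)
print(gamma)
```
{'x': 41, 'y': 11, 'z': 119}
{'x': 41, 'y': 11, 'k4': 79}
{'x': 41, 'y': 11, 'z': 119}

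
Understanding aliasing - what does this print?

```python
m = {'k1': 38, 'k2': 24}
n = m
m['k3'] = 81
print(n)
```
{'k1': 38, 'k2': 24, 'k3': 81}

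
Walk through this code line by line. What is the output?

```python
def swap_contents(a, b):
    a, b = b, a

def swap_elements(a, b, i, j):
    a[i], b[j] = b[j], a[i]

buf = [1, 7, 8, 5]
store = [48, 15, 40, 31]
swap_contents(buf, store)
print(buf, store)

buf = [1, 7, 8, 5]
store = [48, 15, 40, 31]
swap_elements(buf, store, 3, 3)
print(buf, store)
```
[1, 7, 8, 5] [48, 15, 40, 31]
[1, 7, 8, 31] [48, 15, 40, 5]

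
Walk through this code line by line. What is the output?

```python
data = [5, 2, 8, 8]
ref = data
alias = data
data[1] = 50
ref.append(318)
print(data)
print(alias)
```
[5, 50, 8, 8, 318]
[5, 50, 8, 8, 318]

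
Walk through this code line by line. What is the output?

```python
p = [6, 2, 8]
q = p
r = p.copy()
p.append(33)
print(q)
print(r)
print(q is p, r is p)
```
[6, 2, 8, 33]
[6, 2, 8]
True False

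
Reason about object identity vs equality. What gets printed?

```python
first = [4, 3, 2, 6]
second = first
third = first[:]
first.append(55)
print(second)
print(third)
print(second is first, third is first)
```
[4, 3, 2, 6, 55]
[4, 3, 2, 6]
True False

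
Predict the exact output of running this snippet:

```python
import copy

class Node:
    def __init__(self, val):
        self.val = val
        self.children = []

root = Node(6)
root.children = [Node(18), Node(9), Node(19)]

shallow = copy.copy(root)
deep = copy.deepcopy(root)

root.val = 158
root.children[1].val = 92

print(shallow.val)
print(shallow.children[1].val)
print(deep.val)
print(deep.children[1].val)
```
6
92
6
9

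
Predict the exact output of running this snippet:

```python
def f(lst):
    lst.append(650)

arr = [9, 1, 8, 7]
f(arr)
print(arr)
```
[9, 1, 8, 7, 650]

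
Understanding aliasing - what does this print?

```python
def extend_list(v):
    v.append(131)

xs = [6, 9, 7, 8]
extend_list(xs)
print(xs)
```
[6, 9, 7, 8, 131]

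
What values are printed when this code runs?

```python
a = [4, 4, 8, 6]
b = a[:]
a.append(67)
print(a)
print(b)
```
[4, 4, 8, 6, 67]
[4, 4, 8, 6]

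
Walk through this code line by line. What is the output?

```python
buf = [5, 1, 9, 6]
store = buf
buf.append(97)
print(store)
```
[5, 1, 9, 6, 97]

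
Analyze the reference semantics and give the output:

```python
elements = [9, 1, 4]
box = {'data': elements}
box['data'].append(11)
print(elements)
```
[9, 1, 4, 11]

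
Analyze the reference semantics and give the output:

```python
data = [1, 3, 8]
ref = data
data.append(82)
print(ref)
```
[1, 3, 8, 82]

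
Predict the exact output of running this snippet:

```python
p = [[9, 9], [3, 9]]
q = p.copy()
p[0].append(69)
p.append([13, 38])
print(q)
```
[[9, 9, 69], [3, 9]]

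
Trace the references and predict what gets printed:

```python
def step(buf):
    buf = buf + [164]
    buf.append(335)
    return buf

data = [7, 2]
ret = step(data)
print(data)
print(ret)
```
[7, 2]
[7, 2, 164, 335]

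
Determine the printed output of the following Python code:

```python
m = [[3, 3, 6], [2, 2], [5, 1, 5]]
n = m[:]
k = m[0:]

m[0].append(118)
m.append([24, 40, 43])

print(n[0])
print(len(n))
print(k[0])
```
[3, 3, 6, 118]
3
[3, 3, 6, 118]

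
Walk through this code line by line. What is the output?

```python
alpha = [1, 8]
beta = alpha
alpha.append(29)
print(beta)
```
[1, 8, 29]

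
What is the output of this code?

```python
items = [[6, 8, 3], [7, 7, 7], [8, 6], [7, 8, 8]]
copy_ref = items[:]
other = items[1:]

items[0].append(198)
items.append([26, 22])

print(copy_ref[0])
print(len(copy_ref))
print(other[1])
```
[6, 8, 3, 198]
4
[8, 6]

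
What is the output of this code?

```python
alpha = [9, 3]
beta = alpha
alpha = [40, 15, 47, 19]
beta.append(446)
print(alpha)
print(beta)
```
[40, 15, 47, 19]
[9, 3, 446]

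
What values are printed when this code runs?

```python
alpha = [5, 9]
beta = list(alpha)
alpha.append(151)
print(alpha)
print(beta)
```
[5, 9, 151]
[5, 9]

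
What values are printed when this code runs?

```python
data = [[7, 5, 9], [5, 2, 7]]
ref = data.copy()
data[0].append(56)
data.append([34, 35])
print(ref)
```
[[7, 5, 9, 56], [5, 2, 7]]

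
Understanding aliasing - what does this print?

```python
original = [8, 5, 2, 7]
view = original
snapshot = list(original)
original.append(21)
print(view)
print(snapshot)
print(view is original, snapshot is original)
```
[8, 5, 2, 7, 21]
[8, 5, 2, 7]
True False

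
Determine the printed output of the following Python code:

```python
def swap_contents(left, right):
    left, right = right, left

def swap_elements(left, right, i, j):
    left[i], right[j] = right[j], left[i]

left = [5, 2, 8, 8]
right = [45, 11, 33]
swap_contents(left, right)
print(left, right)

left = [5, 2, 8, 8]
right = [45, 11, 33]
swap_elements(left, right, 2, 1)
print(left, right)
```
[5, 2, 8, 8] [45, 11, 33]
[5, 2, 11, 8] [45, 8, 33]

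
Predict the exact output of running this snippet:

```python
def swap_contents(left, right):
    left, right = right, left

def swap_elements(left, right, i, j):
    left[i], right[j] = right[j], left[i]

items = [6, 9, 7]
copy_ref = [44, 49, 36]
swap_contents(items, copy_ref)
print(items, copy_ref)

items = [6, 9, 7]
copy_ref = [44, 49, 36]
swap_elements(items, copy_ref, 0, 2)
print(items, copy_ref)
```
[6, 9, 7] [44, 49, 36]
[36, 9, 7] [44, 49, 6]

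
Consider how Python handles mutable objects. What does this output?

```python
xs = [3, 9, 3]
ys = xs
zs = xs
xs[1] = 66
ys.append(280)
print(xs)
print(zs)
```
[3, 66, 3, 280]
[3, 66, 3, 280]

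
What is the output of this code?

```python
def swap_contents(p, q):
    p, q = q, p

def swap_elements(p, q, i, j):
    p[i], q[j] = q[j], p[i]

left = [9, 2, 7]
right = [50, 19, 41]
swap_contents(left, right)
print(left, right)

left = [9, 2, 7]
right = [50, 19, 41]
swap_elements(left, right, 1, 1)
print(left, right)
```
[9, 2, 7] [50, 19, 41]
[9, 19, 7] [50, 2, 41]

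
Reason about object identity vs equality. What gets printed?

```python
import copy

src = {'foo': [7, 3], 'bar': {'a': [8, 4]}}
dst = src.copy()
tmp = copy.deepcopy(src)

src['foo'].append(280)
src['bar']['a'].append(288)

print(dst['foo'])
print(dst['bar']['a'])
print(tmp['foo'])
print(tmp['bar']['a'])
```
[7, 3, 280]
[8, 4, 288]
[7, 3]
[8, 4]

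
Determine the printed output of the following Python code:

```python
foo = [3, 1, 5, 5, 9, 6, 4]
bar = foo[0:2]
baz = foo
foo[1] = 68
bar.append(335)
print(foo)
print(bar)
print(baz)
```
[3, 68, 5, 5, 9, 6, 4]
[3, 1, 335]
[3, 68, 5, 5, 9, 6, 4]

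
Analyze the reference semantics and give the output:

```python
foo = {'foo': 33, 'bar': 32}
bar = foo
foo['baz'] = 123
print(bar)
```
{'foo': 33, 'bar': 32, 'baz': 123}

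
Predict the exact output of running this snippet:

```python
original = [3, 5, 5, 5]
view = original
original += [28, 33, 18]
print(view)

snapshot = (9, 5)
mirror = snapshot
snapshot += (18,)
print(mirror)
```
[3, 5, 5, 5, 28, 33, 18]
(9, 5)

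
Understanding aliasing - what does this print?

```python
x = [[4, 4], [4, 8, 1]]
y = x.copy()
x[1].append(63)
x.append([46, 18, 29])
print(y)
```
[[4, 4], [4, 8, 1, 63]]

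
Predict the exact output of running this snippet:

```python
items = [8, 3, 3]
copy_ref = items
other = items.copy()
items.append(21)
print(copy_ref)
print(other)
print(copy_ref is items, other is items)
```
[8, 3, 3, 21]
[8, 3, 3]
True False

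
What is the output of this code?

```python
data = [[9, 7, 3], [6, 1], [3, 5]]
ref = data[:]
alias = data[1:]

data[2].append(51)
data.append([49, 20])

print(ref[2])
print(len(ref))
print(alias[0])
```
[3, 5, 51]
3
[6, 1]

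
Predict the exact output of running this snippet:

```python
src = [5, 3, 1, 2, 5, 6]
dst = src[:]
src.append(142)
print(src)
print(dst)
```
[5, 3, 1, 2, 5, 6, 142]
[5, 3, 1, 2, 5, 6]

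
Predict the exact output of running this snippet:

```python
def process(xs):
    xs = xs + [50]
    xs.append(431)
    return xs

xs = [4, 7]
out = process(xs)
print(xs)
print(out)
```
[4, 7]
[4, 7, 50, 431]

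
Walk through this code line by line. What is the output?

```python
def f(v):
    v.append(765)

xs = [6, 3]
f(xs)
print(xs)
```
[6, 3, 765]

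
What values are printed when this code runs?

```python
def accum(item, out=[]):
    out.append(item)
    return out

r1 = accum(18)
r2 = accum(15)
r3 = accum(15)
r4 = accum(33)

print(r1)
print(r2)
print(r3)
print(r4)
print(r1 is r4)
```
[18, 15, 15, 33]
[18, 15, 15, 33]
[18, 15, 15, 33]
[18, 15, 15, 33]
True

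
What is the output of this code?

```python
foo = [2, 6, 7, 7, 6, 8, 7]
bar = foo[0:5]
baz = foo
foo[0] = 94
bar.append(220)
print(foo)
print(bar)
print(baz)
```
[94, 6, 7, 7, 6, 8, 7]
[2, 6, 7, 7, 6, 220]
[94, 6, 7, 7, 6, 8, 7]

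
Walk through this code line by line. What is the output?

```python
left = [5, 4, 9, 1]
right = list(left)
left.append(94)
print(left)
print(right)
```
[5, 4, 9, 1, 94]
[5, 4, 9, 1]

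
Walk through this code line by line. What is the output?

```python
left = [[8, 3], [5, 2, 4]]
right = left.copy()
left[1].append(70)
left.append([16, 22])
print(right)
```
[[8, 3], [5, 2, 4, 70]]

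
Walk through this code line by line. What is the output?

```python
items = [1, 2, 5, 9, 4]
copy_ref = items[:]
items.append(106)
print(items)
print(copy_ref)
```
[1, 2, 5, 9, 4, 106]
[1, 2, 5, 9, 4]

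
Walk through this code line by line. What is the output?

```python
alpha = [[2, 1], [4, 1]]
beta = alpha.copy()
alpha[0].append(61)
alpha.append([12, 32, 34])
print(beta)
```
[[2, 1, 61], [4, 1]]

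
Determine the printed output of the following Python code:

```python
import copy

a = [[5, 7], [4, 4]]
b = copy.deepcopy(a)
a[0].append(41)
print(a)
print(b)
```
[[5, 7, 41], [4, 4]]
[[5, 7], [4, 4]]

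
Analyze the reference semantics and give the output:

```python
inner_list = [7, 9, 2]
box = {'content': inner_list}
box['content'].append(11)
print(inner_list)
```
[7, 9, 2, 11]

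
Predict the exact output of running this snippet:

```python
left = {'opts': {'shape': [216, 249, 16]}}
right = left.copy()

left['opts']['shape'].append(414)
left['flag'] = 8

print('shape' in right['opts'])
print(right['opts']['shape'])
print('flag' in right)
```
True
[216, 249, 16, 414]
False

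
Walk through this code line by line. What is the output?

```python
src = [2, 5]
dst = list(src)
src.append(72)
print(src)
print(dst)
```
[2, 5, 72]
[2, 5]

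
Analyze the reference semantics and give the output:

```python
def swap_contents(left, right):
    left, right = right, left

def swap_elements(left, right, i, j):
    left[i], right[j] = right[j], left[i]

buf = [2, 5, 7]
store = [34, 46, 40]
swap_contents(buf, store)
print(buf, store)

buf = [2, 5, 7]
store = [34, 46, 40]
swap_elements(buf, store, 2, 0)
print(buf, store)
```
[2, 5, 7] [34, 46, 40]
[2, 5, 34] [7, 46, 40]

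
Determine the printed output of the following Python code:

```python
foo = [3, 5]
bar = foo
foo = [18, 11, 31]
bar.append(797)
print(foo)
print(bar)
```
[18, 11, 31]
[3, 5, 797]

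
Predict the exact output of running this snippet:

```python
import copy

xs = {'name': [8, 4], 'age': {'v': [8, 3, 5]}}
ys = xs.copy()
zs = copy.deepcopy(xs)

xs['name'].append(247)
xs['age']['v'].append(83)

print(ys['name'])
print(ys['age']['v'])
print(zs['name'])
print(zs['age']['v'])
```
[8, 4, 247]
[8, 3, 5, 83]
[8, 4]
[8, 3, 5]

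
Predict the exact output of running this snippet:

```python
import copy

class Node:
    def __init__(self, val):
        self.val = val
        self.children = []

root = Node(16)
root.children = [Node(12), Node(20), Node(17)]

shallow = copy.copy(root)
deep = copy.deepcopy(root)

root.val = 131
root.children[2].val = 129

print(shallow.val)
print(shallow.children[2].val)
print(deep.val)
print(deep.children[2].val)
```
16
129
16
17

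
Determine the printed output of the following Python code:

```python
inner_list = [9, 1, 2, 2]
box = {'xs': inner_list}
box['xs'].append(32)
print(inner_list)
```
[9, 1, 2, 2, 32]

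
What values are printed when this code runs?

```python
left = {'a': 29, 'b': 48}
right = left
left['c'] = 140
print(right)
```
{'a': 29, 'b': 48, 'c': 140}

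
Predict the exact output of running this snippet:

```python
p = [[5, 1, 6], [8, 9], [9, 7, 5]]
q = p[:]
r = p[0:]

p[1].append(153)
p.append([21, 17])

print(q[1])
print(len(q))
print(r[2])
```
[8, 9, 153]
3
[9, 7, 5]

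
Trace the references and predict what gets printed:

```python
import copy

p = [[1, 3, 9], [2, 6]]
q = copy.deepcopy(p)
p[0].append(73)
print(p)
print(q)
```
[[1, 3, 9, 73], [2, 6]]
[[1, 3, 9], [2, 6]]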